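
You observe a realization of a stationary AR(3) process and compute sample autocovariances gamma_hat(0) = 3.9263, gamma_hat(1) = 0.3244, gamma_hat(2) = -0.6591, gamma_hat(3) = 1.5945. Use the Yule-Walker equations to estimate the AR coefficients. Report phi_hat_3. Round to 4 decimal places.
\hat\phi_{3} = 0.4540

The Yule-Walker equations for an AR(p) process read, in matrix form,
  Gamma_p phi = r_p,   with   (Gamma_p)_{ij} = gamma(|i - j|),
                       (r_p)_i = gamma(i),   i,j = 1..p.
Substitute the sample gammas (Toeplitz matrix and right-hand side of size 3):
  Gamma_p = [[3.9263, 0.3244, -0.6591], [0.3244, 3.9263, 0.3244], [-0.6591, 0.3244, 3.9263]]
  r_p     = [0.3244, -0.6591, 1.5945]
Written out (R1..R3):
  (R1) 3.9263 phi_1 + 0.3244 phi_2 - 0.6591 phi_3 = 0.3244
  (R2) 0.3244 phi_1 + 3.9263 phi_2 + 0.3244 phi_3 = -0.6591
  (R3) -0.6591 phi_1 + 0.3244 phi_2 + 3.9263 phi_3 = 1.5945
Gaussian elimination:
  R2 <- R2 - (0.3244/3.9263) R1 = R2 - (0.082622) R1:  3.899497 phi_2 + 0.378856 phi_3 = -0.685903
  R3 <- R3 - (-0.6591/3.9263) R1 = R3 - (-0.167868) R1:  0.378856 phi_2 + 3.815658 phi_3 = 1.648956
  R3 <- R3 - (0.378856/3.899497) R2 = R3 - (0.097155) R2:  3.77885 phi_3 = 1.715595
Back-substitution:
  phi_hat_3 = 1.715595 / 3.77885 = 0.453999
  phi_hat_2 = (-0.685903 - (0.378856)(0.453999)) / 3.899497 = -0.220004
  phi_hat_1 = (0.3244 - (0.3244)(-0.220004) - (-0.6591)(0.453999)) / 3.9263 = 0.177011
So phi_hat = [0.1770, -0.2200, 0.4540].
Therefore phi_hat_3 = 0.4540.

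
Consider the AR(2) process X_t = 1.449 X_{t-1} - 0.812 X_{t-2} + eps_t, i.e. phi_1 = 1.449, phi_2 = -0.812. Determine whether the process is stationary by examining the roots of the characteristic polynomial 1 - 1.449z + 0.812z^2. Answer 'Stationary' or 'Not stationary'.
\text{Stationary}

The AR(p) characteristic polynomial is P(z) = 1 - 1.449z + 0.812z^2.
Stationarity requires all roots to lie outside the unit circle, i.e. |z| > 1 for every root.
Set 1 + (-1.449) z + (0.812) z^2 = 0, i.e. a z^2 + b z + c = 0 with a = 0.812, b = -1.449, c = 1.
Discriminant D = b^2 - 4ac = (-1.449)^2 - 4*(0.812)*1 = 2.099601 - (3.248) = -1.148399.
D < 0, so the roots are the complex-conjugate pair z = (-b +/- i sqrt(-D)) / (2a) = 0.8922 +/- 0.6599i.
For a conjugate pair |z|^2 = z * conj(z) = (product of roots) = c/a = 1/(0.812) = 1.231527, so |z| = sqrt(1.231527) = 1.1097 for both roots.
Moduli of all roots: 1.1097, 1.1097.
All moduli strictly greater than 1? Yes.
Verdict: Stationary.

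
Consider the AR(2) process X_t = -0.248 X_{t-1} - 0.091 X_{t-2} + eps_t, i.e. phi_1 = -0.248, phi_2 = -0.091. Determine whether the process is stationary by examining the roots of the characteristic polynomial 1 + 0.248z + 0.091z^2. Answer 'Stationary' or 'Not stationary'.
\text{Stationary}

The AR(p) characteristic polynomial is P(z) = 1 + 0.248z + 0.091z^2.
Stationarity requires all roots to lie outside the unit circle, i.e. |z| > 1 for every root.
Set 1 + (0.248) z + (0.091) z^2 = 0, i.e. a z^2 + b z + c = 0 with a = 0.091, b = 0.248, c = 1.
Discriminant D = b^2 - 4ac = (0.248)^2 - 4*(0.091)*1 = 0.061504 - (0.364) = -0.302496.
D < 0, so the roots are the complex-conjugate pair z = (-b +/- i sqrt(-D)) / (2a) = -1.3626 +/- 3.022i.
For a conjugate pair |z|^2 = z * conj(z) = (product of roots) = c/a = 1/(0.091) = 10.989011, so |z| = sqrt(10.989011) = 3.315 for both roots.
Moduli of all roots: 3.3150, 3.3150.
All moduli strictly greater than 1? Yes.
Verdict: Stationary.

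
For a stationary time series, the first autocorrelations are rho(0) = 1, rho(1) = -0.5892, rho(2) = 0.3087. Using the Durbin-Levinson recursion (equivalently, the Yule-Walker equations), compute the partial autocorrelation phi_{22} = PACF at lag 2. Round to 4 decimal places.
\phi_{22} = -0.0589

The PACF at lag k is phi_{kk}, the last component of the solution
to the Yule-Walker system G_k phi = r_k where
  (G_k)_{ij} = rho(|i - j|), (r_k)_i = rho(i), i,j = 1..k.
Equivalently, Durbin-Levinson gives phi_{kk} iteratively:
  phi_{11} = rho(1)
  phi_{kk} = [rho(k) - sum_{j=1..k-1} phi_{k-1,j} rho(k-j)]
            / [1 - sum_{j=1..k-1} phi_{k-1,j} rho(j)],
  phi_{k,j} = phi_{k-1,j} - phi_{kk} phi_{k-1,k-j},  j = 1..k-1.
Step k = 1:
  phi_11 = rho(1) = -0.5892.
Step k = 2:
  phi_22 = [rho(2) - phi_11 rho(1)] / [1 - phi_11 rho(1)] = [0.3087 - (-0.5892)(-0.5892)] / [1 - (-0.5892)(-0.5892)]
         = -0.03845664 / 0.65284336 = -0.0589.
Therefore phi_{22} = -0.0589.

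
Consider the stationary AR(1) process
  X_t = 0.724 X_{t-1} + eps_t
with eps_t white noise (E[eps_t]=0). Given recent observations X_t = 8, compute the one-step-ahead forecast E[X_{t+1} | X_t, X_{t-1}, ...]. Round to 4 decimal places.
E[X_{t+1} \mid \mathcal F_t] = 5.7920

For an AR(p) model X_t = c + sum_i phi_i X_{t-i} + eps_t, the
one-step-ahead conditional mean is
  E[X_{t+1} | X_t, ...] = c + sum_i phi_i X_{t+1-i}.
Substitute known values:
  E[X_{t+1} | ...] = (0.724) * (8)
                   = 5.7920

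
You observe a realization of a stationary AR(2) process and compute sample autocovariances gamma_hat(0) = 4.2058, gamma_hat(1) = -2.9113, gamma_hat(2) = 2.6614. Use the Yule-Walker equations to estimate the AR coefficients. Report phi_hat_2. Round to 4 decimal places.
\hat\phi_{2} = 0.2950

The Yule-Walker equations for an AR(p) process read, in matrix form,
  Gamma_p phi = r_p,   with   (Gamma_p)_{ij} = gamma(|i - j|),
                       (r_p)_i = gamma(i),   i,j = 1..p.
Substitute the sample gammas (Toeplitz matrix and right-hand side of size 2):
  Gamma_p = [[4.2058, -2.9113], [-2.9113, 4.2058]]
  r_p     = [-2.9113, 2.6614]
Written out:
  4.2058 phi_1 - 2.9113 phi_2 = -2.9113
  -2.9113 phi_1 + 4.2058 phi_2 = 2.6614
Solve by Cramer's rule:
  det = gamma(0)^2 - gamma(1)^2 = (4.2058)^2 - (-2.9113)^2 = 17.68875364 - 8.47566769 = 9.21308595
  phi_hat_1 = [gamma(1) gamma(0) - gamma(1) gamma(2)] / det = [(-2.9113)(4.2058) - (-2.9113)(2.6614)] / 9.21308595 = -4.49621172 / 9.21308595 = -0.488
  phi_hat_2 = [gamma(0) gamma(2) - gamma(1)^2] / det = [(4.2058)(2.6614) - (-2.9113)^2] / 9.21308595 = 2.71764843 / 9.21308595 = 0.295
So phi_hat = [-0.4880, 0.2950].
Therefore phi_hat_2 = 0.2950.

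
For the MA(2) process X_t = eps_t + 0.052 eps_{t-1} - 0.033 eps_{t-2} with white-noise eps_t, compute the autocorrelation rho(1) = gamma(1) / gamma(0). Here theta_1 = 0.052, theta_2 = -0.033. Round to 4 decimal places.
\rho(1) = 0.0501

For an MA(q) process with theta_0 = 1, the autocovariance is
  gamma(k) = sigma^2 * sum_{i=0..q-k} theta_i * theta_{i+k},
and rho(k) = gamma(k) / gamma(0). Sigma^2 cancels.
  numerator   = (1)*(0.052) + (0.052)*(-0.033) = 0.050284.
  denominator = (1)^2 + (0.052)^2 + (-0.033)^2 = 1.003793.
  rho(1) = 0.050284 / 1.003793 = 0.0501.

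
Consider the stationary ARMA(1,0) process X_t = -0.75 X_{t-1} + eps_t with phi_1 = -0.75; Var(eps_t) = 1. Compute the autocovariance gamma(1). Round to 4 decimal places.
\gamma(1) = -1.7143

Multiply the model equation by X_{t-k} and take expectations. With theta_0 = psi_0 = 1 and psi_j the MA(infinity) weights, this gives
  gamma(k) - sum_i phi_i gamma(k-i) = c_k,
  c_k = sigma^2 * sum_{j=k..q} theta_j psi_{j-k}   (c_k = 0 for k > q),
using gamma(-m) = gamma(m).
Pure AR (q = 0): c_0 = sigma^2 = 1, c_k = 0 for k >= 1.
Equations for k = 0 and k = 1 (AR order 1):
  gamma(0) = phi_1 gamma(1) + c_0
  gamma(1) = phi_1 gamma(0) + c_1
Substituting the second into the first: gamma(0) (1 - phi_1^2) = c_0 + phi_1 c_1, so
  gamma(0) = c_0 / (1 - phi_1^2) = 1 / (1 - (-0.75)^2) = 1 / 0.4375 = 2.285714.
  gamma(1) = phi_1 gamma(0) = (-0.75)(2.285714) = -1.714286.
Therefore gamma(1) = -1.7143 (to 4 decimal places).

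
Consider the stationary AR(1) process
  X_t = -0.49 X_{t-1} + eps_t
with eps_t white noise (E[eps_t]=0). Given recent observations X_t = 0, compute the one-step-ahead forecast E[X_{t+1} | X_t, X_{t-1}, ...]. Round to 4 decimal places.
E[X_{t+1} \mid \mathcal F_t] = 0.0000

For an AR(p) model X_t = c + sum_i phi_i X_{t-i} + eps_t, the
one-step-ahead conditional mean is
  E[X_{t+1} | X_t, ...] = c + sum_i phi_i X_{t+1-i}.
Substitute known values:
  E[X_{t+1} | ...] = (-0.49) * (0)
                   = 0.0000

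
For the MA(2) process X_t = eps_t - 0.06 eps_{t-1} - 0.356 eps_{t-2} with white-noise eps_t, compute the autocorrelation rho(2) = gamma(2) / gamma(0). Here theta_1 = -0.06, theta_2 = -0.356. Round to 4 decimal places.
\rho(2) = -0.3150

For an MA(q) process with theta_0 = 1, the autocovariance is
  gamma(k) = sigma^2 * sum_{i=0..q-k} theta_i * theta_{i+k},
and rho(k) = gamma(k) / gamma(0). Sigma^2 cancels.
  numerator   = (1)*(-0.356) = -0.356.
  denominator = (1)^2 + (-0.06)^2 + (-0.356)^2 = 1.130336.
  rho(2) = -0.356 / 1.130336 = -0.3150.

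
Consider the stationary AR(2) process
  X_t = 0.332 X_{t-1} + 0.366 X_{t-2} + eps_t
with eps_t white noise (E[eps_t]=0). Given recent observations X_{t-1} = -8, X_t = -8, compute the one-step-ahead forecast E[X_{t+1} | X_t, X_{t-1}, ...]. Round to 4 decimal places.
E[X_{t+1} \mid \mathcal F_t] = -5.5840

For an AR(p) model X_t = c + sum_i phi_i X_{t-i} + eps_t, the
one-step-ahead conditional mean is
  E[X_{t+1} | X_t, ...] = c + sum_i phi_i X_{t+1-i}.
Substitute known values:
  E[X_{t+1} | ...] = (0.332) * (-8) + (0.366) * (-8)
                   = -5.5840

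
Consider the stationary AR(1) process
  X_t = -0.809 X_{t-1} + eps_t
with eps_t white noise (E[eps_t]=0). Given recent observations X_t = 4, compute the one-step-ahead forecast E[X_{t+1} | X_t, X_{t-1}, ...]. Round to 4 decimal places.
E[X_{t+1} \mid \mathcal F_t] = -3.2360

For an AR(p) model X_t = c + sum_i phi_i X_{t-i} + eps_t, the
one-step-ahead conditional mean is
  E[X_{t+1} | X_t, ...] = c + sum_i phi_i X_{t+1-i}.
Substitute known values:
  E[X_{t+1} | ...] = (-0.809) * (4)
                   = -3.2360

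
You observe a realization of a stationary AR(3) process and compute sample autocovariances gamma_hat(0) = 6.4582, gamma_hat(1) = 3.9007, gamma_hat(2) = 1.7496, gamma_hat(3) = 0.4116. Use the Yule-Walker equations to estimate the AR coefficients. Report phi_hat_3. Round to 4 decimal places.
\hat\phi_{3} = -0.0560

The Yule-Walker equations for an AR(p) process read, in matrix form,
  Gamma_p phi = r_p,   with   (Gamma_p)_{ij} = gamma(|i - j|),
                       (r_p)_i = gamma(i),   i,j = 1..p.
Substitute the sample gammas (Toeplitz matrix and right-hand side of size 3):
  Gamma_p = [[6.4582, 3.9007, 1.7496], [3.9007, 6.4582, 3.9007], [1.7496, 3.9007, 6.4582]]
  r_p     = [3.9007, 1.7496, 0.4116]
Written out (R1..R3):
  (R1) 6.4582 phi_1 + 3.9007 phi_2 + 1.7496 phi_3 = 3.9007
  (R2) 3.9007 phi_1 + 6.4582 phi_2 + 3.9007 phi_3 = 1.7496
  (R3) 1.7496 phi_1 + 3.9007 phi_2 + 6.4582 phi_3 = 0.4116
Gaussian elimination:
  R2 <- R2 - (3.9007/6.4582) R1 = R2 - (0.603992) R1:  4.102209 phi_2 + 2.843956 phi_3 = -0.606391
  R3 <- R3 - (1.7496/6.4582) R1 = R3 - (0.270911) R1:  2.843956 phi_2 + 5.984213 phi_3 = -0.645144
  R3 <- R3 - (2.843956/4.102209) R2 = R3 - (0.693274) R2:  4.012572 phi_3 = -0.224749
Back-substitution:
  phi_hat_3 = -0.224749 / 4.012572 = -0.056011
  phi_hat_2 = (-0.606391 - (2.843956)(-0.056011)) / 4.102209 = -0.108989
  phi_hat_1 = (3.9007 - (3.9007)(-0.108989) - (1.7496)(-0.056011)) / 6.4582 = 0.684995
So phi_hat = [0.6850, -0.1090, -0.0560].
Therefore phi_hat_3 = -0.0560.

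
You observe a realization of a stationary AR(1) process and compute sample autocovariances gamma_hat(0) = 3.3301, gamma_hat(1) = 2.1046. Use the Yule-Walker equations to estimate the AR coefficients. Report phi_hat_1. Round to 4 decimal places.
\hat\phi_{1} = 0.6320

The Yule-Walker equations for an AR(p) process read, in matrix form,
  Gamma_p phi = r_p,   with   (Gamma_p)_{ij} = gamma(|i - j|),
                       (r_p)_i = gamma(i),   i,j = 1..p.
Substitute the sample gammas (Toeplitz matrix and right-hand side of size 1):
  Gamma_p = [[3.3301]]
  r_p     = [2.1046]
With p = 1 this is the single equation gamma(0) phi_1 = gamma(1):
  phi_hat_1 = gamma(1) / gamma(0) = 2.1046 / 3.3301 = 0.6320.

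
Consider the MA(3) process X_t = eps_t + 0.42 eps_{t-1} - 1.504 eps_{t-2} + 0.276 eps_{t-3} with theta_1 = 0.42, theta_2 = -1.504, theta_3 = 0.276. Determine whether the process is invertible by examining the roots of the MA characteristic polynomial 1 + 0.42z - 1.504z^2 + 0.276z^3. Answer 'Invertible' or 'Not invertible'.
\text{Not invertible}

The MA(q) characteristic polynomial is P(z) = 1 + 0.42z - 1.504z^2 + 0.276z^3.
Invertibility requires all roots to lie outside the unit circle, i.e. |z| > 1 for every root.
Degree 3: look for a simple real root z0 first, then factor out (1 - z/z0) and solve the remaining quadratic.
Testing z0 = 5: P(5) = 1 + (0.42)(5) + (-1.504)(5)^2 + (0.276)(5)^3
  = 1 + (2.1) + (-37.6) + (34.5) = 0.  So z_0 = 5 is a root, |z_0| = 5.
Divide out the factor (1 - 0.2 z) = (1 - z/z0) (since 1/z0 = 0.2):
  P(z) = (1 - 0.2 z)(1 + (0.62) z + (-1.38) z^2)
  [check: z-coef 0.62 - (0.2) = 0.42; z^2-coef -1.38 - (0.2)(0.62) = -1.504; z^3-coef -(0.2)(-1.38) = 0.276.]
Remaining roots from the quadratic factor 1 + (0.62) z + (-1.38) z^2:
  Set 1 + (0.62) z + (-1.38) z^2 = 0, i.e. a z^2 + b z + c = 0 with a = -1.38, b = 0.62, c = 1.
  Discriminant D = b^2 - 4ac = (0.62)^2 - 4*(-1.38)*1 = 0.3844 - (-5.52) = 5.9044.
  D >= 0, so the roots are real: z = (-b +/- sqrt(D)) / (2a) = (-0.62 +/- 2.429897) / (-2.76).
    z_1 = (-0.62 + 2.429897) / (-2.76) = -0.6558,   |z_1| = 0.6558.
    z_2 = (-0.62 - 2.429897) / (-2.76) = 1.105,   |z_2| = 1.105.
Moduli of all roots: 5.0000, 0.6558, 1.1050.
All moduli strictly greater than 1? No.
Verdict: Not invertible.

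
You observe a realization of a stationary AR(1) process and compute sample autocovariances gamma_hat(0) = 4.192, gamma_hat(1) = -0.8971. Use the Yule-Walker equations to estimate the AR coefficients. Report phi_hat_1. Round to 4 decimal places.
\hat\phi_{1} = -0.2140

The Yule-Walker equations for an AR(p) process read, in matrix form,
  Gamma_p phi = r_p,   with   (Gamma_p)_{ij} = gamma(|i - j|),
                       (r_p)_i = gamma(i),   i,j = 1..p.
Substitute the sample gammas (Toeplitz matrix and right-hand side of size 1):
  Gamma_p = [[4.192]]
  r_p     = [-0.8971]
With p = 1 this is the single equation gamma(0) phi_1 = gamma(1):
  phi_hat_1 = gamma(1) / gamma(0) = -0.8971 / 4.192 = -0.2140.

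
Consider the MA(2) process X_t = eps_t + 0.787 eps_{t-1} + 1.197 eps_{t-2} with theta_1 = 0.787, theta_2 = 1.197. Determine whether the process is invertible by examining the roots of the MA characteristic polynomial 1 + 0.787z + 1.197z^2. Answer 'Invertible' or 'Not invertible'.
\text{Not invertible}

The MA(q) characteristic polynomial is P(z) = 1 + 0.787z + 1.197z^2.
Invertibility requires all roots to lie outside the unit circle, i.e. |z| > 1 for every root.
Set 1 + (0.787) z + (1.197) z^2 = 0, i.e. a z^2 + b z + c = 0 with a = 1.197, b = 0.787, c = 1.
Discriminant D = b^2 - 4ac = (0.787)^2 - 4*(1.197)*1 = 0.619369 - (4.788) = -4.168631.
D < 0, so the roots are the complex-conjugate pair z = (-b +/- i sqrt(-D)) / (2a) = -0.3287 +/- 0.8528i.
For a conjugate pair |z|^2 = z * conj(z) = (product of roots) = c/a = 1/(1.197) = 0.835422, so |z| = sqrt(0.835422) = 0.914 for both roots.
Moduli of all roots: 0.9140, 0.9140.
All moduli strictly greater than 1? No.
Verdict: Not invertible.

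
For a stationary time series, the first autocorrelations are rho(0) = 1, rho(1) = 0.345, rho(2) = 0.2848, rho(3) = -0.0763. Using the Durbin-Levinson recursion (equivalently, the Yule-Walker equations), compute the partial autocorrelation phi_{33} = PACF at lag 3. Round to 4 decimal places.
\phi_{33} = -0.2601

The PACF at lag k is phi_{kk}, the last component of the solution
to the Yule-Walker system G_k phi = r_k where
  (G_k)_{ij} = rho(|i - j|), (r_k)_i = rho(i), i,j = 1..k.
Equivalently, Durbin-Levinson gives phi_{kk} iteratively:
  phi_{11} = rho(1)
  phi_{kk} = [rho(k) - sum_{j=1..k-1} phi_{k-1,j} rho(k-j)]
            / [1 - sum_{j=1..k-1} phi_{k-1,j} rho(j)],
  phi_{k,j} = phi_{k-1,j} - phi_{kk} phi_{k-1,k-j},  j = 1..k-1.
Step k = 1:
  phi_11 = rho(1) = 0.345.
Step k = 2:
  phi_22 = [rho(2) - phi_11 rho(1)] / [1 - phi_11 rho(1)] = [0.2848 - (0.345)(0.345)] / [1 - (0.345)(0.345)]
         = 0.165775 / 0.880975 = 0.188172.
  Update: phi_21 = phi_11 - phi_22 phi_11 = 0.345 - (0.188172)(0.345) = 0.280081.
Step k = 3:
  phi_33 = [rho(3) - phi_21 rho(2) - phi_22 rho(1)] / [1 - phi_21 rho(1) - phi_22 rho(2)]
    numerator   = -0.0763 - (0.280081)(0.2848) - (0.188172)(0.345) = -0.22098636
    denominator = 1 - (0.280081)(0.345) - (0.188172)(0.2848) = 0.84978075
  phi_33 = -0.22098636 / 0.84978075 = -0.2601.
Therefore phi_{33} = -0.2601.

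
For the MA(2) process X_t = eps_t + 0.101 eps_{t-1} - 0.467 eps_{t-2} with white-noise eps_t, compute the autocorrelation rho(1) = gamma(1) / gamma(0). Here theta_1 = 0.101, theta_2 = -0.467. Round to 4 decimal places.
\rho(1) = 0.0438

For an MA(q) process with theta_0 = 1, the autocovariance is
  gamma(k) = sigma^2 * sum_{i=0..q-k} theta_i * theta_{i+k},
and rho(k) = gamma(k) / gamma(0). Sigma^2 cancels.
  numerator   = (1)*(0.101) + (0.101)*(-0.467) = 0.053833.
  denominator = (1)^2 + (0.101)^2 + (-0.467)^2 = 1.22829.
  rho(1) = 0.053833 / 1.22829 = 0.0438.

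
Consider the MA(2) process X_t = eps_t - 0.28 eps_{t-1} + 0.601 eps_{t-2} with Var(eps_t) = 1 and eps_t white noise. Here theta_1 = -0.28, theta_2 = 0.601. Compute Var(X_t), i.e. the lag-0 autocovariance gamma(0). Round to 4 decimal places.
\gamma(0) = 1.4396

For an MA(q) process X_t = eps_t + sum_i theta_i eps_{t-i} with
Var(eps_t) = sigma^2, the variance is
  gamma(0) = sigma^2 * (1 + sum_i theta_i^2).
  sum_i theta_i^2 = (-0.28)^2 + (0.601)^2 = 0.0784 + 0.361201 = 0.439601.
  gamma(0) = 1 * (1 + 0.439601) = 1 * 1.439601 = 1.439601, which rounds to 1.4396.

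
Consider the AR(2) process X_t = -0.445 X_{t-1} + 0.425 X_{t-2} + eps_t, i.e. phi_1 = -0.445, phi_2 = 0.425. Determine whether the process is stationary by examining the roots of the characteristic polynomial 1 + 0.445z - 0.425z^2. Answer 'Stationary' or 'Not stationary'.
\text{Stationary}

The AR(p) characteristic polynomial is P(z) = 1 + 0.445z - 0.425z^2.
Stationarity requires all roots to lie outside the unit circle, i.e. |z| > 1 for every root.
Set 1 + (0.445) z + (-0.425) z^2 = 0, i.e. a z^2 + b z + c = 0 with a = -0.425, b = 0.445, c = 1.
Discriminant D = b^2 - 4ac = (0.445)^2 - 4*(-0.425)*1 = 0.198025 - (-1.7) = 1.898025.
D >= 0, so the roots are real: z = (-b +/- sqrt(D)) / (2a) = (-0.445 +/- 1.377688) / (-0.85).
  z_1 = (-0.445 + 1.377688) / (-0.85) = -1.0973,   |z_1| = 1.0973.
  z_2 = (-0.445 - 1.377688) / (-0.85) = 2.1443,   |z_2| = 2.1443.
Moduli of all roots: 1.0973, 2.1443.
All moduli strictly greater than 1? Yes.
Verdict: Stationary.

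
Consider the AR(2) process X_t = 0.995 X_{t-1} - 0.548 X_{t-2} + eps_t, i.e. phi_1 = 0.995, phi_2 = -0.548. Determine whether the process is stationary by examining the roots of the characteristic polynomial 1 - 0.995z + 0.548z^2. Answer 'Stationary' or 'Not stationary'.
\text{Stationary}

The AR(p) characteristic polynomial is P(z) = 1 - 0.995z + 0.548z^2.
Stationarity requires all roots to lie outside the unit circle, i.e. |z| > 1 for every root.
Set 1 + (-0.995) z + (0.548) z^2 = 0, i.e. a z^2 + b z + c = 0 with a = 0.548, b = -0.995, c = 1.
Discriminant D = b^2 - 4ac = (-0.995)^2 - 4*(0.548)*1 = 0.990025 - (2.192) = -1.201975.
D < 0, so the roots are the complex-conjugate pair z = (-b +/- i sqrt(-D)) / (2a) = 0.9078 +/- 1.0003i.
For a conjugate pair |z|^2 = z * conj(z) = (product of roots) = c/a = 1/(0.548) = 1.824818, so |z| = sqrt(1.824818) = 1.3509 for both roots.
Moduli of all roots: 1.3509, 1.3509.
All moduli strictly greater than 1? Yes.
Verdict: Stationary.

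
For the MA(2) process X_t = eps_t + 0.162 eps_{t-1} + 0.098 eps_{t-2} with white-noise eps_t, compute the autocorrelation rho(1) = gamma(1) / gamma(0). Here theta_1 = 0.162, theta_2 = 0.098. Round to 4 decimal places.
\rho(1) = 0.1717

For an MA(q) process with theta_0 = 1, the autocovariance is
  gamma(k) = sigma^2 * sum_{i=0..q-k} theta_i * theta_{i+k},
and rho(k) = gamma(k) / gamma(0). Sigma^2 cancels.
  numerator   = (1)*(0.162) + (0.162)*(0.098) = 0.177876.
  denominator = (1)^2 + (0.162)^2 + (0.098)^2 = 1.035848.
  rho(1) = 0.177876 / 1.035848 = 0.1717.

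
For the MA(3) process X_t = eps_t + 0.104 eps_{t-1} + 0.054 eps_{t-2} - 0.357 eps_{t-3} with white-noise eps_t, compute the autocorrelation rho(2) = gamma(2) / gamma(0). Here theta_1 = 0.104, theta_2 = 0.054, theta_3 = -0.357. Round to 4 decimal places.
\rho(2) = 0.0148

For an MA(q) process with theta_0 = 1, the autocovariance is
  gamma(k) = sigma^2 * sum_{i=0..q-k} theta_i * theta_{i+k},
and rho(k) = gamma(k) / gamma(0). Sigma^2 cancels.
  numerator   = (1)*(0.054) + (0.104)*(-0.357) = 0.016872.
  denominator = (1)^2 + (0.104)^2 + (0.054)^2 + (-0.357)^2 = 1.141181.
  rho(2) = 0.016872 / 1.141181 = 0.0148.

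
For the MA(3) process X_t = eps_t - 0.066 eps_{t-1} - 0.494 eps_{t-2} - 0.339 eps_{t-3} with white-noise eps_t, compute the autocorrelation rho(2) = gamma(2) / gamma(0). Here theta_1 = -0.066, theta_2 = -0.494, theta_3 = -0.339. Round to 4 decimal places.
\rho(2) = -0.3459

For an MA(q) process with theta_0 = 1, the autocovariance is
  gamma(k) = sigma^2 * sum_{i=0..q-k} theta_i * theta_{i+k},
and rho(k) = gamma(k) / gamma(0). Sigma^2 cancels.
  numerator   = (1)*(-0.494) + (-0.066)*(-0.339) = -0.471626.
  denominator = (1)^2 + (-0.066)^2 + (-0.494)^2 + (-0.339)^2 = 1.363313.
  rho(2) = -0.471626 / 1.363313 = -0.3459.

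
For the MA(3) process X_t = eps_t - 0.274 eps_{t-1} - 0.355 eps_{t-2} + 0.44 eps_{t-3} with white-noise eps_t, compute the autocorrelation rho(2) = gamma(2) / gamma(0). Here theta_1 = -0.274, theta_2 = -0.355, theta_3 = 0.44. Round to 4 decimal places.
\rho(2) = -0.3410

For an MA(q) process with theta_0 = 1, the autocovariance is
  gamma(k) = sigma^2 * sum_{i=0..q-k} theta_i * theta_{i+k},
and rho(k) = gamma(k) / gamma(0). Sigma^2 cancels.
  numerator   = (1)*(-0.355) + (-0.274)*(0.44) = -0.47556.
  denominator = (1)^2 + (-0.274)^2 + (-0.355)^2 + (0.44)^2 = 1.394701.
  rho(2) = -0.47556 / 1.394701 = -0.3410.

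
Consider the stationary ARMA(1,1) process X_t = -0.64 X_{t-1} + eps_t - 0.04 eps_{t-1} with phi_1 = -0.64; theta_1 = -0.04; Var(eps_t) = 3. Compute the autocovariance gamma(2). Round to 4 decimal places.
\gamma(2) = 2.2680

Multiply the model equation by X_{t-k} and take expectations. With theta_0 = psi_0 = 1 and psi_j the MA(infinity) weights, this gives
  gamma(k) - sum_i phi_i gamma(k-i) = c_k,
  c_k = sigma^2 * sum_{j=k..q} theta_j psi_{j-k}   (c_k = 0 for k > q),
using gamma(-m) = gamma(m).
psi-weights needed (psi_j = theta_j + sum_i phi_i psi_{j-i}):
  psi_1 = theta_1 + phi_1 = -0.04 + (-0.64) = -0.68
Right-hand sides:
  c_0 = sigma^2 (1 + theta_1 psi_1) = 3 * (1 + (-0.04)(-0.68)) = 3 * 1.0272 = 3.0816
  c_1 = sigma^2 theta_1 = 3 * (-0.04) = -0.12
  c_2 = 0
Equations for k = 0 and k = 1 (AR order 1):
  gamma(0) = phi_1 gamma(1) + c_0
  gamma(1) = phi_1 gamma(0) + c_1
Substituting the second into the first: gamma(0) (1 - phi_1^2) = c_0 + phi_1 c_1, so
  gamma(0) = (c_0 + phi_1 c_1) / (1 - phi_1^2) = (3.0816 + (-0.64)(-0.12)) / (1 - (-0.64)^2) = 3.1584 / 0.5904 = 5.349593.
  gamma(1) = phi_1 gamma(0) + c_1 = (-0.64)(5.349593) + (-0.12) = -3.54374.
For k = 2 (> q): gamma(2) = phi_1 gamma(1) = (-0.64)(-3.54374) = 2.267993.
Therefore gamma(2) = 2.2680 (to 4 decimal places).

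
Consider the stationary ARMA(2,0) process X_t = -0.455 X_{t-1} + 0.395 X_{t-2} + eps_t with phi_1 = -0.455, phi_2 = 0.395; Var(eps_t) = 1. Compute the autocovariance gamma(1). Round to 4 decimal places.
\gamma(1) = -2.0514

Multiply the model equation by X_{t-k} and take expectations. With theta_0 = psi_0 = 1 and psi_j the MA(infinity) weights, this gives
  gamma(k) - sum_i phi_i gamma(k-i) = c_k,
  c_k = sigma^2 * sum_{j=k..q} theta_j psi_{j-k}   (c_k = 0 for k > q),
using gamma(-m) = gamma(m).
Pure AR (q = 0): c_0 = sigma^2 = 1, c_k = 0 for k >= 1.
Equations for k = 0, 1, 2 (AR order 2, c_2 = 0):
  (E0) gamma(0) = phi_1 gamma(1) + phi_2 gamma(2) + c_0
  (E1) gamma(1) = phi_1 gamma(0) + phi_2 gamma(1) + c_1
  (E2) gamma(2) = phi_1 gamma(1) + phi_2 gamma(0)
From (E1): gamma(1) = A gamma(0) + B with
  A = phi_1 / (1 - phi_2) = -0.455 / 0.605 = -0.752066,   B = c_1 / (1 - phi_2) = 0 / 0.605 = 0.
Insert (E2) into (E0): gamma(0) (1 - phi_2^2) = phi_1 (1 + phi_2) gamma(1) + c_0.
  phi_1 (1 + phi_2) = (-0.455)(1.395) = -0.634725,   1 - phi_2^2 = 0.843975.
Replace gamma(1) by A gamma(0) + B and collect gamma(0):
  gamma(0) [0.843975 - (-0.634725)(-0.752066)] = c_0 = 1
  gamma(0) * 0.36662 = 1
  gamma(0) = 1 / 0.36662 = 2.727621.
  gamma(1) = A gamma(0) = (-0.752066)(2.727621) = -2.051351.
Therefore gamma(1) = -2.0514 (to 4 decimal places).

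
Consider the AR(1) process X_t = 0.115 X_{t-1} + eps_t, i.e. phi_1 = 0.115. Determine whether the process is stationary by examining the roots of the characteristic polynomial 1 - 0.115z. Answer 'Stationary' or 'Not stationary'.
\text{Stationary}

The AR(p) characteristic polynomial is P(z) = 1 - 0.115z.
Stationarity requires all roots to lie outside the unit circle, i.e. |z| > 1 for every root.
This is linear in z: 1 + (-0.115) z = 0  =>  z = -1/(-0.115) = 8.695652,  |z| = 8.695652.
Moduli of all roots: 8.6957.
All moduli strictly greater than 1? Yes.
Verdict: Stationary.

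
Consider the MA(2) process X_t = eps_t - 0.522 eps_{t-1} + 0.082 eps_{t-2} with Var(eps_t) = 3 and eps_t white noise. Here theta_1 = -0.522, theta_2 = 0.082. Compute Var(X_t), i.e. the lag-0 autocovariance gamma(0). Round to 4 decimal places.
\gamma(0) = 3.8376

For an MA(q) process X_t = eps_t + sum_i theta_i eps_{t-i} with
Var(eps_t) = sigma^2, the variance is
  gamma(0) = sigma^2 * (1 + sum_i theta_i^2).
  sum_i theta_i^2 = (-0.522)^2 + (0.082)^2 = 0.272484 + 0.006724 = 0.279208.
  gamma(0) = 3 * (1 + 0.279208) = 3 * 1.279208 = 3.837624, which rounds to 3.8376.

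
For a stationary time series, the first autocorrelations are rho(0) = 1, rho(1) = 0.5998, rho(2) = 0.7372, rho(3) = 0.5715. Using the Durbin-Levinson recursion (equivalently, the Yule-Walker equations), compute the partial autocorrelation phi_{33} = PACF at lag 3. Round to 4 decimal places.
\phi_{33} = 0.0871

The PACF at lag k is phi_{kk}, the last component of the solution
to the Yule-Walker system G_k phi = r_k where
  (G_k)_{ij} = rho(|i - j|), (r_k)_i = rho(i), i,j = 1..k.
Equivalently, Durbin-Levinson gives phi_{kk} iteratively:
  phi_{11} = rho(1)
  phi_{kk} = [rho(k) - sum_{j=1..k-1} phi_{k-1,j} rho(k-j)]
            / [1 - sum_{j=1..k-1} phi_{k-1,j} rho(j)],
  phi_{k,j} = phi_{k-1,j} - phi_{kk} phi_{k-1,k-j},  j = 1..k-1.
Step k = 1:
  phi_11 = rho(1) = 0.5998.
Step k = 2:
  phi_22 = [rho(2) - phi_11 rho(1)] / [1 - phi_11 rho(1)] = [0.7372 - (0.5998)(0.5998)] / [1 - (0.5998)(0.5998)]
         = 0.37743996 / 0.64023996 = 0.589529.
  Update: phi_21 = phi_11 - phi_22 phi_11 = 0.5998 - (0.589529)(0.5998) = 0.246201.
Step k = 3:
  phi_33 = [rho(3) - phi_21 rho(2) - phi_22 rho(1)] / [1 - phi_21 rho(1) - phi_22 rho(2)]
    numerator   = 0.5715 - (0.246201)(0.7372) - (0.589529)(0.5998) = 0.03640151
    denominator = 1 - (0.246201)(0.5998) - (0.589529)(0.7372) = 0.4177282
  phi_33 = 0.03640151 / 0.4177282 = 0.0871.
Therefore phi_{33} = 0.0871.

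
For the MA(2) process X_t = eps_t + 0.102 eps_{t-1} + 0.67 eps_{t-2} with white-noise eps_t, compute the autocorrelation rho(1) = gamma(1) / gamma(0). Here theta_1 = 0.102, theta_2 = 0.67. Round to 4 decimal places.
\rho(1) = 0.1167

For an MA(q) process with theta_0 = 1, the autocovariance is
  gamma(k) = sigma^2 * sum_{i=0..q-k} theta_i * theta_{i+k},
and rho(k) = gamma(k) / gamma(0). Sigma^2 cancels.
  numerator   = (1)*(0.102) + (0.102)*(0.67) = 0.17034.
  denominator = (1)^2 + (0.102)^2 + (0.67)^2 = 1.459304.
  rho(1) = 0.17034 / 1.459304 = 0.1167.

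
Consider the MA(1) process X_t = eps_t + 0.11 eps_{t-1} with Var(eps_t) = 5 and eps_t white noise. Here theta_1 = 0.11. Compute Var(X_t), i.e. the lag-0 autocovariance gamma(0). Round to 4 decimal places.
\gamma(0) = 5.0605

For an MA(q) process X_t = eps_t + sum_i theta_i eps_{t-i} with
Var(eps_t) = sigma^2, the variance is
  gamma(0) = sigma^2 * (1 + sum_i theta_i^2).
  sum_i theta_i^2 = (0.11)^2 = 0.0121.
  gamma(0) = 5 * (1 + 0.0121) = 5 * 1.0121 = 5.0605.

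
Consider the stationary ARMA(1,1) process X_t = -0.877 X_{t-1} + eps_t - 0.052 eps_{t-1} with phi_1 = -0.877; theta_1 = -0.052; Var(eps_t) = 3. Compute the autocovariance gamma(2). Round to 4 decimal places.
\gamma(2) = 11.0697

Multiply the model equation by X_{t-k} and take expectations. With theta_0 = psi_0 = 1 and psi_j the MA(infinity) weights, this gives
  gamma(k) - sum_i phi_i gamma(k-i) = c_k,
  c_k = sigma^2 * sum_{j=k..q} theta_j psi_{j-k}   (c_k = 0 for k > q),
using gamma(-m) = gamma(m).
psi-weights needed (psi_j = theta_j + sum_i phi_i psi_{j-i}):
  psi_1 = theta_1 + phi_1 = -0.052 + (-0.877) = -0.929
Right-hand sides:
  c_0 = sigma^2 (1 + theta_1 psi_1) = 3 * (1 + (-0.052)(-0.929)) = 3 * 1.048308 = 3.144924
  c_1 = sigma^2 theta_1 = 3 * (-0.052) = -0.156
  c_2 = 0
Equations for k = 0 and k = 1 (AR order 1):
  gamma(0) = phi_1 gamma(1) + c_0
  gamma(1) = phi_1 gamma(0) + c_1
Substituting the second into the first: gamma(0) (1 - phi_1^2) = c_0 + phi_1 c_1, so
  gamma(0) = (c_0 + phi_1 c_1) / (1 - phi_1^2) = (3.144924 + (-0.877)(-0.156)) / (1 - (-0.877)^2) = 3.281736 / 0.230871 = 14.214587.
  gamma(1) = phi_1 gamma(0) + c_1 = (-0.877)(14.214587) + (-0.156) = -12.622193.
For k = 2 (> q): gamma(2) = phi_1 gamma(1) = (-0.877)(-12.622193) = 11.069663.
Therefore gamma(2) = 11.0697 (to 4 decimal places).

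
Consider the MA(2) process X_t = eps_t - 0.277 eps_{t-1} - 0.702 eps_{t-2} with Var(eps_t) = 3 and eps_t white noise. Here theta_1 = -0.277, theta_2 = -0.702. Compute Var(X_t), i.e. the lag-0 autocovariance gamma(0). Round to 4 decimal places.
\gamma(0) = 4.7086

For an MA(q) process X_t = eps_t + sum_i theta_i eps_{t-i} with
Var(eps_t) = sigma^2, the variance is
  gamma(0) = sigma^2 * (1 + sum_i theta_i^2).
  sum_i theta_i^2 = (-0.277)^2 + (-0.702)^2 = 0.076729 + 0.492804 = 0.569533.
  gamma(0) = 3 * (1 + 0.569533) = 3 * 1.569533 = 4.708599, which rounds to 4.7086.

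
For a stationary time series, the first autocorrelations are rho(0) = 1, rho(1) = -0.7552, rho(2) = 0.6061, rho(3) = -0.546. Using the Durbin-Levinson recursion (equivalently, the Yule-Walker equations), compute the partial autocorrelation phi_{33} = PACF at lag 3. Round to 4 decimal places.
\phi_{33} = -0.1488

The PACF at lag k is phi_{kk}, the last component of the solution
to the Yule-Walker system G_k phi = r_k where
  (G_k)_{ij} = rho(|i - j|), (r_k)_i = rho(i), i,j = 1..k.
Equivalently, Durbin-Levinson gives phi_{kk} iteratively:
  phi_{11} = rho(1)
  phi_{kk} = [rho(k) - sum_{j=1..k-1} phi_{k-1,j} rho(k-j)]
            / [1 - sum_{j=1..k-1} phi_{k-1,j} rho(j)],
  phi_{k,j} = phi_{k-1,j} - phi_{kk} phi_{k-1,k-j},  j = 1..k-1.
Step k = 1:
  phi_11 = rho(1) = -0.7552.
Step k = 2:
  phi_22 = [rho(2) - phi_11 rho(1)] / [1 - phi_11 rho(1)] = [0.6061 - (-0.7552)(-0.7552)] / [1 - (-0.7552)(-0.7552)]
         = 0.03577296 / 0.42967296 = 0.083256.
  Update: phi_21 = phi_11 - phi_22 phi_11 = -0.7552 - (0.083256)(-0.7552) = -0.692325.
Step k = 3:
  phi_33 = [rho(3) - phi_21 rho(2) - phi_22 rho(1)] / [1 - phi_21 rho(1) - phi_22 rho(2)]
    numerator   = -0.546 - (-0.692325)(0.6061) - (0.083256)(-0.7552) = -0.06350677
    denominator = 1 - (-0.692325)(-0.7552) - (0.083256)(0.6061) = 0.42669464
  phi_33 = -0.06350677 / 0.42669464 = -0.1488.
Therefore phi_{33} = -0.1488.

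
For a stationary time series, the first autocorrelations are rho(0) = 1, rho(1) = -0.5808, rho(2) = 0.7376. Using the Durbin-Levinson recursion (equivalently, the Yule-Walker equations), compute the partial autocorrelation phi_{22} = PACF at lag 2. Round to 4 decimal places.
\phi_{22} = 0.6040

The PACF at lag k is phi_{kk}, the last component of the solution
to the Yule-Walker system G_k phi = r_k where
  (G_k)_{ij} = rho(|i - j|), (r_k)_i = rho(i), i,j = 1..k.
Equivalently, Durbin-Levinson gives phi_{kk} iteratively:
  phi_{11} = rho(1)
  phi_{kk} = [rho(k) - sum_{j=1..k-1} phi_{k-1,j} rho(k-j)]
            / [1 - sum_{j=1..k-1} phi_{k-1,j} rho(j)],
  phi_{k,j} = phi_{k-1,j} - phi_{kk} phi_{k-1,k-j},  j = 1..k-1.
Step k = 1:
  phi_11 = rho(1) = -0.5808.
Step k = 2:
  phi_22 = [rho(2) - phi_11 rho(1)] / [1 - phi_11 rho(1)] = [0.7376 - (-0.5808)(-0.5808)] / [1 - (-0.5808)(-0.5808)]
         = 0.40027136 / 0.66267136 = 0.604.
Therefore phi_{22} = 0.6040.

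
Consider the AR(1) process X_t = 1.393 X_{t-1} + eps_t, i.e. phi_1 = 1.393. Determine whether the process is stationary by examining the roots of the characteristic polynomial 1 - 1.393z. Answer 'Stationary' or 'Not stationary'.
\text{Not stationary}

The AR(p) characteristic polynomial is P(z) = 1 - 1.393z.
Stationarity requires all roots to lie outside the unit circle, i.e. |z| > 1 for every root.
This is linear in z: 1 + (-1.393) z = 0  =>  z = -1/(-1.393) = 0.717875,  |z| = 0.717875.
Moduli of all roots: 0.7179.
All moduli strictly greater than 1? No.
Verdict: Not stationary.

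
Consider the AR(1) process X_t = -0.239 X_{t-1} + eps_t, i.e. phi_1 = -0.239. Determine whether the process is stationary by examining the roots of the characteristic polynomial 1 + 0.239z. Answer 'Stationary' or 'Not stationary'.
\text{Stationary}

The AR(p) characteristic polynomial is P(z) = 1 + 0.239z.
Stationarity requires all roots to lie outside the unit circle, i.e. |z| > 1 for every root.
This is linear in z: 1 + (0.239) z = 0  =>  z = -1/(0.239) = -4.1841,  |z| = 4.1841.
Moduli of all roots: 4.1841.
All moduli strictly greater than 1? Yes.
Verdict: Stationary.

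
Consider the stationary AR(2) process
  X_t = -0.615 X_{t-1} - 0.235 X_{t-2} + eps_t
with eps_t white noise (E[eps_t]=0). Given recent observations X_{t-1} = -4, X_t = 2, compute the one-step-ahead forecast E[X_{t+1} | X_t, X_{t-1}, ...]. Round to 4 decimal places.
E[X_{t+1} \mid \mathcal F_t] = -0.2900

For an AR(p) model X_t = c + sum_i phi_i X_{t-i} + eps_t, the
one-step-ahead conditional mean is
  E[X_{t+1} | X_t, ...] = c + sum_i phi_i X_{t+1-i}.
Substitute known values:
  E[X_{t+1} | ...] = (-0.615) * (2) + (-0.235) * (-4)
                   = -0.2900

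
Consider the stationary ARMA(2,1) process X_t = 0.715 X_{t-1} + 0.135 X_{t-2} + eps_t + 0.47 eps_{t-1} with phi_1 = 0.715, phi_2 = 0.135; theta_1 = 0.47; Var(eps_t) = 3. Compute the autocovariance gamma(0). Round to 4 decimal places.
\gamma(0) = 19.2737

Multiply the model equation by X_{t-k} and take expectations. With theta_0 = psi_0 = 1 and psi_j the MA(infinity) weights, this gives
  gamma(k) - sum_i phi_i gamma(k-i) = c_k,
  c_k = sigma^2 * sum_{j=k..q} theta_j psi_{j-k}   (c_k = 0 for k > q),
using gamma(-m) = gamma(m).
psi-weights needed (psi_j = theta_j + sum_i phi_i psi_{j-i}):
  psi_1 = theta_1 + phi_1 = 0.47 + (0.715) = 1.185
Right-hand sides:
  c_0 = sigma^2 (1 + theta_1 psi_1) = 3 * (1 + (0.47)(1.185)) = 3 * 1.55695 = 4.67085
  c_1 = sigma^2 theta_1 = 3 * (0.47) = 1.41
  c_2 = 0
Equations for k = 0, 1, 2 (AR order 2, c_2 = 0):
  (E0) gamma(0) = phi_1 gamma(1) + phi_2 gamma(2) + c_0
  (E1) gamma(1) = phi_1 gamma(0) + phi_2 gamma(1) + c_1
  (E2) gamma(2) = phi_1 gamma(1) + phi_2 gamma(0)
From (E1): gamma(1) = A gamma(0) + B with
  A = phi_1 / (1 - phi_2) = 0.715 / 0.865 = 0.82659,   B = c_1 / (1 - phi_2) = 1.41 / 0.865 = 1.630058.
Insert (E2) into (E0): gamma(0) (1 - phi_2^2) = phi_1 (1 + phi_2) gamma(1) + c_0.
  phi_1 (1 + phi_2) = (0.715)(1.135) = 0.811525,   1 - phi_2^2 = 0.981775.
Replace gamma(1) by A gamma(0) + B and collect gamma(0):
  gamma(0) [0.981775 - (0.811525)(0.82659)] = (0.811525)(1.630058) + 4.67085
  gamma(0) * 0.310977 = 5.993683
  gamma(0) = 5.993683 / 0.310977 = 19.273724.
Therefore gamma(0) = 19.2737 (to 4 decimal places).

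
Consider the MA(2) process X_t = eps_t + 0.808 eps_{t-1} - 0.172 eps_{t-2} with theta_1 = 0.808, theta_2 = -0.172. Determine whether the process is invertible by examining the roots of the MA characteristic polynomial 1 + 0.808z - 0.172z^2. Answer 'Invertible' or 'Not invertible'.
\text{Invertible}

The MA(q) characteristic polynomial is P(z) = 1 + 0.808z - 0.172z^2.
Invertibility requires all roots to lie outside the unit circle, i.e. |z| > 1 for every root.
Set 1 + (0.808) z + (-0.172) z^2 = 0, i.e. a z^2 + b z + c = 0 with a = -0.172, b = 0.808, c = 1.
Discriminant D = b^2 - 4ac = (0.808)^2 - 4*(-0.172)*1 = 0.652864 - (-0.688) = 1.340864.
D >= 0, so the roots are real: z = (-b +/- sqrt(D)) / (2a) = (-0.808 +/- 1.157957) / (-0.344).
  z_1 = (-0.808 + 1.157957) / (-0.344) = -1.0173,   |z_1| = 1.0173.
  z_2 = (-0.808 - 1.157957) / (-0.344) = 5.715,   |z_2| = 5.715.
Moduli of all roots: 1.0173, 5.7150.
All moduli strictly greater than 1? Yes.
Verdict: Invertible.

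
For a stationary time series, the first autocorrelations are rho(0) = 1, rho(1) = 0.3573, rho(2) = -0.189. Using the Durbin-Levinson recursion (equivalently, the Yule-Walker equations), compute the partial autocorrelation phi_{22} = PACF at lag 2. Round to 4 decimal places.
\phi_{22} = -0.3630

The PACF at lag k is phi_{kk}, the last component of the solution
to the Yule-Walker system G_k phi = r_k where
  (G_k)_{ij} = rho(|i - j|), (r_k)_i = rho(i), i,j = 1..k.
Equivalently, Durbin-Levinson gives phi_{kk} iteratively:
  phi_{11} = rho(1)
  phi_{kk} = [rho(k) - sum_{j=1..k-1} phi_{k-1,j} rho(k-j)]
            / [1 - sum_{j=1..k-1} phi_{k-1,j} rho(j)],
  phi_{k,j} = phi_{k-1,j} - phi_{kk} phi_{k-1,k-j},  j = 1..k-1.
Step k = 1:
  phi_11 = rho(1) = 0.3573.
Step k = 2:
  phi_22 = [rho(2) - phi_11 rho(1)] / [1 - phi_11 rho(1)] = [-0.189 - (0.3573)(0.3573)] / [1 - (0.3573)(0.3573)]
         = -0.31666329 / 0.87233671 = -0.363.
Therefore phi_{22} = -0.3630.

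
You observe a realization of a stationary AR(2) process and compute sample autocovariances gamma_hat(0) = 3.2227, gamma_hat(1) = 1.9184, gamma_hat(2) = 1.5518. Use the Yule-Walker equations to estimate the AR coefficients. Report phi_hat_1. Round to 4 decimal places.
\hat\phi_{1} = 0.4780

The Yule-Walker equations for an AR(p) process read, in matrix form,
  Gamma_p phi = r_p,   with   (Gamma_p)_{ij} = gamma(|i - j|),
                       (r_p)_i = gamma(i),   i,j = 1..p.
Substitute the sample gammas (Toeplitz matrix and right-hand side of size 2):
  Gamma_p = [[3.2227, 1.9184], [1.9184, 3.2227]]
  r_p     = [1.9184, 1.5518]
Written out:
  3.2227 phi_1 + 1.9184 phi_2 = 1.9184
  1.9184 phi_1 + 3.2227 phi_2 = 1.5518
Solve by Cramer's rule:
  det = gamma(0)^2 - gamma(1)^2 = (3.2227)^2 - (1.9184)^2 = 10.38579529 - 3.68025856 = 6.70553673
  phi_hat_1 = [gamma(1) gamma(0) - gamma(1) gamma(2)] / det = [(1.9184)(3.2227) - (1.9184)(1.5518)] / 6.70553673 = 3.20545456 / 6.70553673 = 0.478
  phi_hat_2 = [gamma(0) gamma(2) - gamma(1)^2] / det = [(3.2227)(1.5518) - (1.9184)^2] / 6.70553673 = 1.3207273 / 6.70553673 = 0.197
So phi_hat = [0.4780, 0.1970].
Therefore phi_hat_1 = 0.4780.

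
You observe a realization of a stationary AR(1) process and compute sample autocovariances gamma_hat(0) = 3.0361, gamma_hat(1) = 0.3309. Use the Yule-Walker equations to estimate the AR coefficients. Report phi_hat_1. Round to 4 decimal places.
\hat\phi_{1} = 0.1090

The Yule-Walker equations for an AR(p) process read, in matrix form,
  Gamma_p phi = r_p,   with   (Gamma_p)_{ij} = gamma(|i - j|),
                       (r_p)_i = gamma(i),   i,j = 1..p.
Substitute the sample gammas (Toeplitz matrix and right-hand side of size 1):
  Gamma_p = [[3.0361]]
  r_p     = [0.3309]
With p = 1 this is the single equation gamma(0) phi_1 = gamma(1):
  phi_hat_1 = gamma(1) / gamma(0) = 0.3309 / 3.0361 = 0.1090.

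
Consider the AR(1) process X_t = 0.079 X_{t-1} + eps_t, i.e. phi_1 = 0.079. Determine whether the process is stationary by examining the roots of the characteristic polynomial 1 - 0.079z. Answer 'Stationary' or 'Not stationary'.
\text{Stationary}

The AR(p) characteristic polynomial is P(z) = 1 - 0.079z.
Stationarity requires all roots to lie outside the unit circle, i.e. |z| > 1 for every root.
This is linear in z: 1 + (-0.079) z = 0  =>  z = -1/(-0.079) = 12.658228,  |z| = 12.658228.
Moduli of all roots: 12.6582.
All moduli strictly greater than 1? Yes.
Verdict: Stationary.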